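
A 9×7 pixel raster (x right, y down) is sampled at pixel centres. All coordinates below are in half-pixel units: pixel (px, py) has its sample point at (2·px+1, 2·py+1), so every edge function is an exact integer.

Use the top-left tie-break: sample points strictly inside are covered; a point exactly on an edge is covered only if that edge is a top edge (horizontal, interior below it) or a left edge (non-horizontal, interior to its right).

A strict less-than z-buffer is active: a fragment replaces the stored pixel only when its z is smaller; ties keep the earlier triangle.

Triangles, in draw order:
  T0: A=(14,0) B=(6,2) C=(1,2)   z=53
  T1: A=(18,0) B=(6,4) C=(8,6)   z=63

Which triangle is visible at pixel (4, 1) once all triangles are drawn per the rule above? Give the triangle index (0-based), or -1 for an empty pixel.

T0:
  2·area = 10
  edge (14, 0)→(6, 2): d=(-8,2) right/bottom  bias=-1
  edge (6, 2)→(1, 2): d=(-5,0) right/bottom  bias=-1
  edge (1, 2)→(14, 0): d=(13,-2) top-left  bias=+0
    (4,0)@(9, 1): e=[2,5,3] → X
    (5,0)@(11, 1): e=[-2,5,7] → .
    (4,1)@(9, 3): e=[-14,-5,29] → .
  covered (1 px):
    . . . . X . . . .
    . . . . . . . . .
    . . . . . . . . .
    . . . . . . . . .
    . . . . . . . . .
    . . . . . . . . .
    . . . . . . . . .
T1:
  2·area = 32  (B↔C swapped to make it positive)
  edge (18, 0)→(8, 6): d=(-10,6) right/bottom  bias=-1
  edge (8, 6)→(6, 4): d=(-2,-2) top-left  bias=+0
  edge (6, 4)→(18, 0): d=(12,-4) top-left  bias=+0
    (1,0)@(3, 1): e=[80,0,-48] → .  [on edge]
    (7,0)@(15, 1): e=[8,24,0] → X  [on edge]
    (8,0)@(17, 1): e=[-4,28,8] → .
    (2,1)@(5, 3): e=[48,0,-16] → .  [on edge]
    (4,1)@(9, 3): e=[24,8,0] → X  [on edge]
    (5,1)@(11, 3): e=[12,12,8] → X
    (6,1)@(13, 3): e=[0,16,16] → .  [on edge]
    (7,1)@(15, 3): e=[-12,20,24] → .
    (1,2)@(3, 5): e=[40,-8,0] → .  [on edge]
    (3,2)@(7, 5): e=[16,0,16] → X  [on edge]
    (5,2)@(11, 5): e=[-8,8,32] → .
    (3,3)@(7, 7): e=[-4,-4,40] → .
    (4,3)@(9, 7): e=[-16,0,48] → .  [on edge]
    (1,4)@(3, 9): e=[0,-16,48] → .  [on edge]
    (5,4)@(11, 9): e=[-48,0,80] → .  [on edge]
    (6,5)@(13, 11): e=[-80,0,112] → .  [on edge]
    (7,6)@(15, 13): e=[-112,0,144] → .  [on edge]
  covered (5 px):
    . . . . . . . X .
    . . . . X X . . .
    . . . X X . . . .
    . . . . . . . . .
    . . . . . . . . .
    . . . . . . . . .
    . . . . . . . . .

Z-buffer (winner per pixel, '.' = empty):
  . . . . 0 . . 1 .
  . . . . 1 1 . . .
  . . . 1 1 . . . .
  . . . . . . . . .
  . . . . . . . . .
  . . . . . . . . .
  . . . . . . . . .

Result: 1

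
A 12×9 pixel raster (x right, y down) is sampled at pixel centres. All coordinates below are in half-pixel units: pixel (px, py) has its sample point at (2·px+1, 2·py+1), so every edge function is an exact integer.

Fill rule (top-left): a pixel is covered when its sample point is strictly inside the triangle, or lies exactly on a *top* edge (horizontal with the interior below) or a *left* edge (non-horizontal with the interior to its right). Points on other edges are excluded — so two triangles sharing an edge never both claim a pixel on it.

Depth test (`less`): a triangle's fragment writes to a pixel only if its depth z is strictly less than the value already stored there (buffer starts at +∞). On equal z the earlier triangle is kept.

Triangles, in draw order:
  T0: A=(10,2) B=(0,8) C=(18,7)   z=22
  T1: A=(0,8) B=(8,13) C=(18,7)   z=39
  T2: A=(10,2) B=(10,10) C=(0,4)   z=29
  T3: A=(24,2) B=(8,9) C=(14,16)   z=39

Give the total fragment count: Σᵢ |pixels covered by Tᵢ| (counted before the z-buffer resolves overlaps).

T0:
  2·area = 98  (B↔C swapped to make it positive)
  edge (10, 2)→(18, 7): d=(8,5) right/bottom  bias=-1
  edge (18, 7)→(0, 8): d=(-18,1) right/bottom  bias=-1
  edge (0, 8)→(10, 2): d=(10,-6) top-left  bias=+0
    (4,1)@(9, 3): e=[13,81,4] → #
    (5,1)@(11, 3): e=[3,79,16] → #
    (6,1)@(13, 3): e=[-7,77,28] → ·
    (2,2)@(5, 5): e=[49,49,0] → #  [on edge]
    (3,2)@(7, 5): e=[39,47,12] → #
    (6,2)@(13, 5): e=[9,41,48] → #
    (7,2)@(15, 5): e=[-1,39,60] → ·
    (1,3)@(3, 7): e=[75,15,8] → #
    (7,3)@(15, 7): e=[15,3,80] → #
    (8,3)@(17, 7): e=[5,1,92] → #
    (9,3)@(19, 7): e=[-5,-1,104] → ·
    (1,4)@(3, 9): e=[91,-21,28] → ·
  covered (15 px):
    · · · · · · · · · · · ·
    · · · · # # · · · · · ·
    · · # # # # # · · · · ·
    · # # # # # # # # · · ·
    · · · · · · · · · · · ·
    · · · · · · · · · · · ·
    · · · · · · · · · · · ·
    · · · · · · · · · · · ·
    · · · · · · · · · · · ·
T1:
  2·area = 98  (B↔C swapped to make it positive)
  edge (0, 8)→(18, 7): d=(18,-1) top-left  bias=+0
  edge (18, 7)→(8, 13): d=(-10,6) right/bottom  bias=-1
  edge (8, 13)→(0, 8): d=(-8,-5) top-left  bias=+0
    (1,4)@(3, 9): e=[21,70,7] → #
    (2,4)@(5, 9): e=[23,58,17] → #
    (3,4)@(7, 9): e=[25,46,27] → #
    (4,4)@(9, 9): e=[27,34,37] → #
    (5,4)@(11, 9): e=[29,22,47] → #
    (6,4)@(13, 9): e=[31,10,57] → #
    (7,4)@(15, 9): e=[33,-2,67] → ·
    (1,5)@(3, 11): e=[57,50,-9] → ·
    (2,5)@(5, 11): e=[59,38,1] → #
    (6,5)@(13, 11): e=[67,-10,41] → ·
    (2,6)@(5, 13): e=[95,18,-15] → ·
    (3,6)@(7, 13): e=[97,6,-5] → ·
  covered (10 px):
    · · · · · · · · · · · ·
    · · · · · · · · · · · ·
    · · · · · · · · · · · ·
    · · · · · · · · · · · ·
    · # # # # # # · · · · ·
    · · # # # # · · · · · ·
    · · · · · · · · · · · ·
    · · · · · · · · · · · ·
    · · · · · · · · · · · ·
T2:
  2·area = 80
  edge (10, 2)→(10, 10): d=(0,8) right/bottom  bias=-1
  edge (10, 10)→(0, 4): d=(-10,-6) top-left  bias=+0
  edge (0, 4)→(10, 2): d=(10,-2) top-left  bias=+0
    (7,0)@(15, 1): e=[-40,120,0] → ·  [on edge]
    (2,1)@(5, 3): e=[40,40,0] → #  [on edge]
    (3,1)@(7, 3): e=[24,52,4] → #
    (4,1)@(9, 3): e=[8,64,8] → #
    (5,1)@(11, 3): e=[-8,76,12] → ·
    (1,2)@(3, 5): e=[56,8,16] → #
    (5,2)@(11, 5): e=[-8,56,32] → ·
    (1,3)@(3, 7): e=[56,-12,36] → ·
    (2,3)@(5, 7): e=[40,0,40] → #  [on edge]
    (5,3)@(11, 7): e=[-8,36,52] → ·
    (2,4)@(5, 9): e=[40,-20,60] → ·
    (3,4)@(7, 9): e=[24,-8,64] → ·
    (7,6)@(15, 13): e=[-40,0,120] → ·  [on edge]
  covered (11 px):
    · · · · · · · · · · · ·
    · · # # # · · · · · · ·
    · # # # # · · · · · · ·
    · · # # # · · · · · · ·
    · · · · # · · · · · · ·
    · · · · · · · · · · · ·
    · · · · · · · · · · · ·
    · · · · · · · · · · · ·
    · · · · · · · · · · · ·
T3:
  2·area = 154  (B↔C swapped to make it positive)
  edge (24, 2)→(14, 16): d=(-10,14) right/bottom  bias=-1
  edge (14, 16)→(8, 9): d=(-6,-7) top-left  bias=+0
  edge (8, 9)→(24, 2): d=(16,-7) top-left  bias=+0
    (11,1)@(23, 3): e=[4,141,9] → #
    (9,2)@(19, 5): e=[40,101,13] → #
    (10,2)@(21, 5): e=[12,115,27] → #
    (11,2)@(23, 5): e=[-16,129,41] → ·
    (6,3)@(13, 7): e=[104,47,3] → #
    (7,3)@(15, 7): e=[76,61,17] → #
    (8,3)@(17, 7): e=[48,75,31] → #
    (10,3)@(21, 7): e=[-8,103,59] → ·
    (4,4)@(9, 9): e=[140,7,7] → #
    (5,4)@(11, 9): e=[112,21,21] → #
    (9,4)@(19, 9): e=[0,77,77] → ·  [on edge]
    (4,5)@(9, 11): e=[120,-5,39] → ·
  covered (18 px):
    · · · · · · · · · · · ·
    · · · · · · · · · · · #
    · · · · · · · · · # # ·
    · · · · · · # # # # · ·
    · · · · # # # # # · · ·
    · · · · · # # # # · · ·
    · · · · · · # # · · · ·
    · · · · · · · · · · · ·
    · · · · · · · · · · · ·

Result: 54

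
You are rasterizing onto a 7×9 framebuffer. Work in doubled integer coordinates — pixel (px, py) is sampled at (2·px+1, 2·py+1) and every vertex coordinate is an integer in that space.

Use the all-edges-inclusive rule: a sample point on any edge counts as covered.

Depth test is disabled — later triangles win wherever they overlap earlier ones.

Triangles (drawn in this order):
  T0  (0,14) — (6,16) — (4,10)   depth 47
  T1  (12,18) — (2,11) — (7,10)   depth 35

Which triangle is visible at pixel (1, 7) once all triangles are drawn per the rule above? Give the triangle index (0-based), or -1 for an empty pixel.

T0:
  2·area = 32  (B↔C swapped to make it positive)
  edge (0, 14)→(4, 10): d=(4,-4) inclusive
  edge (4, 10)→(6, 16): d=(2,6) inclusive
  edge (6, 16)→(0, 14): d=(-6,-2) inclusive
    (0,0)@(1, 1): e=[-48,0,80] → ·  [on edge]
    (6,0)@(13, 1): e=[0,-72,104] → ·  [on edge]
    (5,1)@(11, 3): e=[0,-56,88] → ·  [on edge]
    (4,2)@(9, 5): e=[0,-40,72] → ·  [on edge]
    (1,3)@(3, 7): e=[-16,0,48] → ·  [on edge]
    (3,3)@(7, 7): e=[0,-24,56] → ·  [on edge]
    (2,4)@(5, 9): e=[0,-8,40] → ·  [on edge]
    (1,5)@(3, 11): e=[0,8,24] → █  [on edge]
    (2,5)@(5, 11): e=[8,-4,28] → ·
    (0,6)@(1, 13): e=[0,24,8] → █  [on edge]
    (2,6)@(5, 13): e=[16,0,16] → █  [on edge]
    (3,6)@(7, 13): e=[24,-12,20] → ·
    (1,7)@(3, 15): e=[16,16,0] → █  [on edge]
    (4,8)@(9, 17): e=[48,-16,0] → ·  [on edge]
  covered (6 px):
    · · · · · · ·
    · · · · · · ·
    · · · · · · ·
    · · · · · · ·
    · · · · · · ·
    · █ · · · · ·
    █ █ █ · · · ·
    · █ █ · · · ·
    · · · · · · ·
T1:
  2·area = 45
  edge (12, 18)→(2, 11): d=(-10,-7) inclusive
  edge (2, 11)→(7, 10): d=(5,-1) inclusive
  edge (7, 10)→(12, 18): d=(5,8) inclusive
    (1,5)@(3, 11): e=[7,1,37] → █
    (2,5)@(5, 11): e=[21,3,21] → █
    (3,5)@(7, 11): e=[35,5,5] → █
    (4,5)@(9, 11): e=[49,7,-11] → ·
    (1,6)@(3, 13): e=[-13,11,47] → ·
    (2,6)@(5, 13): e=[1,13,31] → █
    (4,6)@(9, 13): e=[29,17,-1] → ·
    (2,7)@(5, 15): e=[-19,23,41] → ·
    (3,7)@(7, 15): e=[-5,25,25] → ·
    (4,7)@(9, 15): e=[9,27,9] → █
    (5,7)@(11, 15): e=[23,29,-7] → ·
    (4,8)@(9, 17): e=[-11,37,19] → ·
  covered (7 px):
    · · · · · · ·
    · · · · · · ·
    · · · · · · ·
    · · · · · · ·
    · · · · · · ·
    · █ █ █ · · ·
    · · █ █ · · ·
    · · · · █ · ·
    · · · · · █ ·

Z-buffer (winner per pixel, '.' = empty):
  . . . . . . .
  . . . . . . .
  . . . . . . .
  . . . . . . .
  . . . . . . .
  . 1 1 1 . . .
  0 0 1 1 . . .
  . 0 0 . 1 . .
  . . . . . 1 .

Answer: 0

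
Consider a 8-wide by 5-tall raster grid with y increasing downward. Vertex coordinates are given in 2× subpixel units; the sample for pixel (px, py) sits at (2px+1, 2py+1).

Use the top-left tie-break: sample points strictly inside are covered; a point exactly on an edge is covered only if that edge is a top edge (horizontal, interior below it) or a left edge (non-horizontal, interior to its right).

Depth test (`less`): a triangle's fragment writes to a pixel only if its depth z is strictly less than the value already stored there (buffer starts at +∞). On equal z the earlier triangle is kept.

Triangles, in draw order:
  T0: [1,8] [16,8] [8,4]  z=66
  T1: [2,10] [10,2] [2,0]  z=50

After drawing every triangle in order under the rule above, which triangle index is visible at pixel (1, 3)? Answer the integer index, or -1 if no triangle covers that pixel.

T0:
  2·area = 60  (B↔C swapped to make it positive)
  edge (1, 8)→(8, 4): d=(7,-4) top-left  bias=+0
  edge (8, 4)→(16, 8): d=(8,4) right/bottom  bias=-1
  edge (16, 8)→(1, 8): d=(-15,0) right/bottom  bias=-1
    (3,2)@(7, 5): e=[3,12,45] → █
    (4,2)@(9, 5): e=[11,4,45] → █
    (5,2)@(11, 5): e=[19,-4,45] → ·
    (1,3)@(3, 7): e=[1,44,15] → █
    (2,3)@(5, 7): e=[9,36,15] → █
    (5,3)@(11, 7): e=[33,12,15] → █
    (6,3)@(13, 7): e=[41,4,15] → █
    (7,3)@(15, 7): e=[49,-4,15] → ·
    (1,4)@(3, 9): e=[15,60,-15] → ·
    (2,4)@(5, 9): e=[23,52,-15] → ·
    (3,4)@(7, 9): e=[31,44,-15] → ·
    (4,4)@(9, 9): e=[39,36,-15] → ·
  covered (8 px):
    · · · · · · · ·
    · · · · · · · ·
    · · · █ █ · · ·
    · █ █ █ █ █ █ ·
    · · · · · · · ·
T1:
  2·area = 80  (B↔C swapped to make it positive)
  edge (2, 10)→(2, 0): d=(0,-10) top-left  bias=+0
  edge (2, 0)→(10, 2): d=(8,2) right/bottom  bias=-1
  edge (10, 2)→(2, 10): d=(-8,8) right/bottom  bias=-1
    (1,0)@(3, 1): e=[10,6,64] → █
    (2,0)@(5, 1): e=[30,2,48] → █
    (3,0)@(7, 1): e=[50,-2,32] → ·
    (5,0)@(11, 1): e=[90,-10,0] → ·  [on edge]
    (1,1)@(3, 3): e=[10,22,48] → █
    (3,1)@(7, 3): e=[50,14,16] → █
    (4,1)@(9, 3): e=[70,10,0] → ·  [on edge]
    (1,2)@(3, 5): e=[10,38,32] → █
    (3,2)@(7, 5): e=[50,30,0] → ·  [on edge]
    (1,3)@(3, 7): e=[10,54,16] → █
    (2,3)@(5, 7): e=[30,50,0] → ·  [on edge]
    (1,4)@(3, 9): e=[10,70,0] → ·  [on edge]
  covered (8 px):
    · █ █ · · · · ·
    · █ █ █ · · · ·
    · █ █ · · · · ·
    · █ · · · · · ·
    · · · · · · · ·

Z-buffer (winner per pixel, '.' = empty):
  . 1 1 . . . . .
  . 1 1 1 . . . .
  . 1 1 0 0 . . .
  . 1 0 0 0 0 0 .
  . . . . . . . .

Answer: 1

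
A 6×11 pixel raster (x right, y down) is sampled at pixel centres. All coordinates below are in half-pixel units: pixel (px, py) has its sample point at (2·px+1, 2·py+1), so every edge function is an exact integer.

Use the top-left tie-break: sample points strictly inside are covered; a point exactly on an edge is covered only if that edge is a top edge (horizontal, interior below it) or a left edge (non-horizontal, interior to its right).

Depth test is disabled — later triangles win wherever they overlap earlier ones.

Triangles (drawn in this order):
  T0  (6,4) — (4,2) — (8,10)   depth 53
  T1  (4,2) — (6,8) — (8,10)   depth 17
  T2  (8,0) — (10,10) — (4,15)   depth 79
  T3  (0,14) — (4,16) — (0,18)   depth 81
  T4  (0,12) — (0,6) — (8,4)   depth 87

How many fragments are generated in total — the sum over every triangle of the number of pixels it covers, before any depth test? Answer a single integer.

T0:
  2·area = 8  (B↔C swapped to make it positive)
  edge (6, 4)→(8, 10): d=(2,6) right/bottom  bias=-1
  edge (8, 10)→(4, 2): d=(-4,-8) top-left  bias=+0
  edge (4, 2)→(6, 4): d=(2,2) right/bottom  bias=-1
    (1,0)@(3, 1): e=[12,-4,0] → ·  [on edge]
    (2,0)@(5, 1): e=[0,12,-4] → ·  [on edge]
    (2,1)@(5, 3): e=[4,4,0] → ·  [on edge]
    (3,2)@(7, 5): e=[-4,12,0] → ·  [on edge]
    (3,3)@(7, 7): e=[0,4,4] → ·  [on edge]
    (4,3)@(9, 7): e=[-12,20,0] → ·  [on edge]
    (5,4)@(11, 9): e=[-20,28,0] → ·  [on edge]
    (4,6)@(9, 13): e=[0,-4,12] → ·  [on edge]
    (5,9)@(11, 19): e=[0,-12,20] → ·  [on edge]
  covered (0 px):
    · · · · · ·
    · · · · · ·
    · · · · · ·
    · · · · · ·
    · · · · · ·
    · · · · · ·
    · · · · · ·
    · · · · · ·
    · · · · · ·
    · · · · · ·
    · · · · · ·
T1:
  2·area = 8  (B↔C swapped to make it positive)
  edge (4, 2)→(8, 10): d=(4,8) right/bottom  bias=-1
  edge (8, 10)→(6, 8): d=(-2,-2) top-left  bias=+0
  edge (6, 8)→(4, 2): d=(-2,-6) top-left  bias=+0
    (0,1)@(1, 3): e=[28,0,-20] → ·  [on edge]
    (1,2)@(3, 5): e=[20,0,-12] → ·  [on edge]
    (2,2)@(5, 5): e=[4,4,0] → #  [on edge]
    (3,2)@(7, 5): e=[-12,8,12] → ·
    (2,3)@(5, 7): e=[12,0,-4] → ·  [on edge]
    (3,4)@(7, 9): e=[4,0,4] → #  [on edge]
    (4,4)@(9, 9): e=[-12,4,16] → ·
    (3,5)@(7, 11): e=[12,-4,0] → ·  [on edge]
    (4,5)@(9, 11): e=[-4,0,12] → ·  [on edge]
    (5,6)@(11, 13): e=[-12,0,20] → ·  [on edge]
    (4,8)@(9, 17): e=[20,-12,0] → ·  [on edge]
  covered (2 px):
    · · · · · ·
    · · · · · ·
    · · # · · ·
    · · · · · ·
    · · · # · ·
    · · · · · ·
    · · · · · ·
    · · · · · ·
    · · · · · ·
    · · · · · ·
    · · · · · ·
T2:
  2·area = 70
  edge (8, 0)→(10, 10): d=(2,10) right/bottom  bias=-1
  edge (10, 10)→(4, 15): d=(-6,5) right/bottom  bias=-1
  edge (4, 15)→(8, 0): d=(4,-15) top-left  bias=+0
    (3,2)@(7, 5): e=[20,45,5] → #
    (4,2)@(9, 5): e=[0,35,35] → ·  [on edge]
    (3,3)@(7, 7): e=[24,33,13] → #
    (4,3)@(9, 7): e=[4,23,43] → #
    (5,3)@(11, 7): e=[-16,13,73] → ·
    (3,4)@(7, 9): e=[28,21,21] → #
    (5,4)@(11, 9): e=[-12,1,81] → ·
    (3,5)@(7, 11): e=[32,9,29] → #
    (4,5)@(9, 11): e=[12,-1,59] → ·
    (2,6)@(5, 13): e=[56,7,7] → #
    (3,6)@(7, 13): e=[36,-3,37] → ·
    (2,7)@(5, 15): e=[60,-5,15] → ·
    (5,7)@(11, 15): e=[0,-35,105] → ·  [on edge]
  covered (7 px):
    · · · · · ·
    · · · · · ·
    · · · # · ·
    · · · # # ·
    · · · # # ·
    · · · # · ·
    · · # · · ·
    · · · · · ·
    · · · · · ·
    · · · · · ·
    · · · · · ·
T3:
  2·area = 16
  edge (0, 14)→(4, 16): d=(4,2) right/bottom  bias=-1
  edge (4, 16)→(0, 18): d=(-4,2) right/bottom  bias=-1
  edge (0, 18)→(0, 14): d=(0,-4) top-left  bias=+0
    (0,7)@(1, 15): e=[2,10,4] → #
    (1,7)@(3, 15): e=[-2,6,12] → ·
    (0,8)@(1, 17): e=[10,2,4] → #
    (1,8)@(3, 17): e=[6,-2,12] → ·
    (0,9)@(1, 19): e=[18,-6,4] → ·
  covered (2 px):
    · · · · · ·
    · · · · · ·
    · · · · · ·
    · · · · · ·
    · · · · · ·
    · · · · · ·
    · · · · · ·
    # · · · · ·
    # · · · · ·
    · · · · · ·
    · · · · · ·
T4:
  2·area = 48
  edge (0, 12)→(0, 6): d=(0,-6) top-left  bias=+0
  edge (0, 6)→(8, 4): d=(8,-2) top-left  bias=+0
  edge (8, 4)→(0, 12): d=(-8,8) right/bottom  bias=-1
    (5,0)@(11, 1): e=[66,-18,0] → ·  [on edge]
    (4,1)@(9, 3): e=[54,-6,0] → ·  [on edge]
    (2,2)@(5, 5): e=[30,2,16] → #
    (3,2)@(7, 5): e=[42,6,0] → ·  [on edge]
    (0,3)@(1, 7): e=[6,10,32] → #
    (1,3)@(3, 7): e=[18,14,16] → #
    (2,3)@(5, 7): e=[30,18,0] → ·  [on edge]
    (0,4)@(1, 9): e=[6,26,16] → #
    (1,4)@(3, 9): e=[18,30,0] → ·  [on edge]
    (0,5)@(1, 11): e=[6,42,0] → ·  [on edge]
  covered (4 px):
    · · · · · ·
    · · · · · ·
    · · # · · ·
    # # · · · ·
    # · · · · ·
    · · · · · ·
    · · · · · ·
    · · · · · ·
    · · · · · ·
    · · · · · ·
    · · · · · ·

Result: 15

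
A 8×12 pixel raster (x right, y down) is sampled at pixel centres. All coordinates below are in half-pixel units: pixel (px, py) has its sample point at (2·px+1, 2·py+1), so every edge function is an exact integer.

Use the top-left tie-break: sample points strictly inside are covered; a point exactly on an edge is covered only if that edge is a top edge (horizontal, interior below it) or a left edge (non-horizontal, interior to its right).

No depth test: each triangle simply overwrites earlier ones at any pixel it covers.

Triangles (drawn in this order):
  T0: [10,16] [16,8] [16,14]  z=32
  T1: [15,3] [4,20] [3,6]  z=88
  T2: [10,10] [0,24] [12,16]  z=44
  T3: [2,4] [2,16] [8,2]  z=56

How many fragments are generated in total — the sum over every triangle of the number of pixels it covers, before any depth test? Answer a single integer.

T0:
  2·area = 36
  edge (10, 16)→(16, 8): d=(6,-8) top-left  bias=+0
  edge (16, 8)→(16, 14): d=(0,6) right/bottom  bias=-1
  edge (16, 14)→(10, 16): d=(-6,2) right/bottom  bias=-1
    (7,5)@(15, 11): e=[10,6,20] → X
    (6,6)@(13, 13): e=[6,18,12] → X
    (5,7)@(11, 15): e=[2,30,4] → X
    (6,7)@(13, 15): e=[18,18,0] → .  [on edge]
    (7,7)@(15, 15): e=[34,6,-4] → .
    (3,8)@(7, 17): e=[-18,54,0] → .  [on edge]
    (5,8)@(11, 17): e=[14,30,-8] → .
    (0,9)@(1, 19): e=[-54,90,0] → .  [on edge]
  covered (4 px):
    . . . . . . . .
    . . . . . . . .
    . . . . . . . .
    . . . . . . . .
    . . . . . . . .
    . . . . . . . X
    . . . . . . X X
    . . . . . X . .
    . . . . . . . .
    . . . . . . . .
    . . . . . . . .
    . . . . . . . .
T1:
  2·area = 171
  edge (15, 3)→(4, 20): d=(-11,17) right/bottom  bias=-1
  edge (4, 20)→(3, 6): d=(-1,-14) top-left  bias=+0
  edge (3, 6)→(15, 3): d=(12,-3) top-left  bias=+0
    (7,1)@(15, 3): e=[0,171,0] → .  [on edge]
    (3,2)@(7, 5): e=[114,57,0] → X  [on edge]
    (4,2)@(9, 5): e=[80,85,6] → X
    (5,2)@(11, 5): e=[46,113,12] → X
    (6,2)@(13, 5): e=[12,141,18] → X
    (7,2)@(15, 5): e=[-22,169,24] → .
    (2,3)@(5, 7): e=[126,27,18] → X
    (6,3)@(13, 7): e=[-10,139,42] → .
    (2,4)@(5, 9): e=[104,25,42] → X
    (6,4)@(13, 9): e=[-32,137,66] → .
    (2,5)@(5, 11): e=[82,23,66] → X
    (5,5)@(11, 11): e=[-20,107,84] → .
  covered (20 px):
    . . . . . . . .
    . . . . . . . .
    . . . X X X X .
    . . X X X X . .
    . . X X X X . .
    . . X X X . . .
    . . X X . . . .
    . . X X . . . .
    . . X . . . . .
    . . . . . . . .
    . . . . . . . .
    . . . . . . . .
T2:
  2·area = 88  (B↔C swapped to make it positive)
  edge (10, 10)→(12, 16): d=(2,6) right/bottom  bias=-1
  edge (12, 16)→(0, 24): d=(-12,8) right/bottom  bias=-1
  edge (0, 24)→(10, 10): d=(10,-14) top-left  bias=+0
    (3,0)@(7, 1): e=[0,220,-132] → .  [on edge]
    (7,1)@(15, 3): e=[-44,132,0] → .  [on edge]
    (4,3)@(9, 7): e=[0,132,-44] → .  [on edge]
    (4,6)@(9, 13): e=[12,60,16] → X
    (5,6)@(11, 13): e=[0,44,44] → .  [on edge]
    (3,7)@(7, 15): e=[28,52,8] → X
    (5,7)@(11, 15): e=[4,20,64] → X
    (6,7)@(13, 15): e=[-8,4,92] → .
    (2,8)@(5, 17): e=[44,44,0] → X  [on edge]
    (5,8)@(11, 17): e=[8,-4,84] → .
    (2,9)@(5, 19): e=[48,20,20] → X
    (4,9)@(9, 19): e=[24,-12,76] → .
    (6,9)@(13, 19): e=[0,-44,132] → .  [on edge]
  covered (11 px):
    . . . . . . . .
    . . . . . . . .
    . . . . . . . .
    . . . . . . . .
    . . . . . . . .
    . . . . . . . .
    . . . . X . . .
    . . . X X X . .
    . . X X X . . .
    . . X X . . . .
    . X . . . . . .
    X . . . . . . .
T3:
  2·area = 72  (B↔C swapped to make it positive)
  edge (2, 4)→(8, 2): d=(6,-2) top-left  bias=+0
  edge (8, 2)→(2, 16): d=(-6,14) right/bottom  bias=-1
  edge (2, 16)→(2, 4): d=(0,-12) top-left  bias=+0
    (5,0)@(11, 1): e=[0,-36,108] → .  [on edge]
    (2,1)@(5, 3): e=[0,36,36] → X  [on edge]
    (3,1)@(7, 3): e=[4,8,60] → X
    (4,1)@(9, 3): e=[8,-20,84] → .
    (1,2)@(3, 5): e=[8,52,12] → X
    (3,2)@(7, 5): e=[16,-4,60] → .
    (1,3)@(3, 7): e=[20,40,12] → X
    (3,3)@(7, 7): e=[28,-16,60] → .
    (1,4)@(3, 9): e=[32,28,12] → X
    (2,4)@(5, 9): e=[36,0,36] → .  [on edge]
    (1,5)@(3, 11): e=[44,16,12] → X
    (2,5)@(5, 11): e=[48,-12,36] → .
  covered (9 px):
    . . . . . . . .
    . . X X . . . .
    . X X . . . . .
    . X X . . . . .
    . X . . . . . .
    . X . . . . . .
    . X . . . . . .
    . . . . . . . .
    . . . . . . . .
    . . . . . . . .
    . . . . . . . .
    . . . . . . . .

Final: 44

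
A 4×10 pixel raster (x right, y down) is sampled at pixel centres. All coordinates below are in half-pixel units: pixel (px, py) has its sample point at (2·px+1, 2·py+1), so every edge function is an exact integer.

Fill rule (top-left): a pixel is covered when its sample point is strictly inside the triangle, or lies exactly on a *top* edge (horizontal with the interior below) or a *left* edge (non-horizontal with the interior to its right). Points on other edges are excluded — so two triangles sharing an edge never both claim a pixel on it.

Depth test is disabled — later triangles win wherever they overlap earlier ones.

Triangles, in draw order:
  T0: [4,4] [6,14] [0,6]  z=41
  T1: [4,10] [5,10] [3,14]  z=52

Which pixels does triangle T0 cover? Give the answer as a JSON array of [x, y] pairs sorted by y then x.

T0:
  2·area = 44
  edge (4, 4)→(6, 14): d=(2,10) right/bottom  bias=-1
  edge (6, 14)→(0, 6): d=(-6,-8) top-left  bias=+0
  edge (0, 6)→(4, 4): d=(4,-2) top-left  bias=+0
    (1,2)@(3, 5): e=[12,30,2] → X
    (2,2)@(5, 5): e=[-8,46,6] → .
    (0,3)@(1, 7): e=[36,2,6] → X
    (2,3)@(5, 7): e=[-4,34,14] → .
    (0,4)@(1, 9): e=[40,-10,14] → .
    (1,4)@(3, 9): e=[20,6,18] → X
    (2,4)@(5, 9): e=[0,22,22] → .  [on edge]
    (1,5)@(3, 11): e=[24,-6,26] → .
    (2,5)@(5, 11): e=[4,10,30] → X
    (3,5)@(7, 11): e=[-16,26,34] → .
    (2,6)@(5, 13): e=[8,-2,38] → .
    (3,9)@(7, 19): e=[0,-22,66] → .  [on edge]
  covered (5 px):
    . . . .
    . . . .
    . X . .
    X X . .
    . X . .
    . . X .
    . . . .
    . . . .
    . . . .
    . . . .
T1:
  2·area = 4
  edge (4, 10)→(5, 10): d=(1,0) top-left  bias=+0
  edge (5, 10)→(3, 14): d=(-2,4) right/bottom  bias=-1
  edge (3, 14)→(4, 10): d=(1,-4) top-left  bias=+0
  covered (0 px):
    . . . .
    . . . .
    . . . .
    . . . .
    . . . .
    . . . .
    . . . .
    . . . .
    . . . .
    . . . .

Answer: [[1,2],[0,3],[1,3],[1,4],[2,5]]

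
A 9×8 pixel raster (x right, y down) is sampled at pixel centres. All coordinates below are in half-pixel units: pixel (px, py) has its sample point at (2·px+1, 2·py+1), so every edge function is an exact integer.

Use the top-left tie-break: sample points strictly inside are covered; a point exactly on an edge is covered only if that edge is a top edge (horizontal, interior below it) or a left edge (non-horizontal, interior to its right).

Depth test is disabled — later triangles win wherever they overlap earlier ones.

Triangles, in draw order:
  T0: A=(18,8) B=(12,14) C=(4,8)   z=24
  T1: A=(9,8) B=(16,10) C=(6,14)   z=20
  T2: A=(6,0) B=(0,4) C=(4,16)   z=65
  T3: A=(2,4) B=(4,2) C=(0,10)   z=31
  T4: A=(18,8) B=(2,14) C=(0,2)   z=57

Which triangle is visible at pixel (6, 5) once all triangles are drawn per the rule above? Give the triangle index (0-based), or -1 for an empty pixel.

T0:
  2·area = 84
  edge (18, 8)→(12, 14): d=(-6,6) right/bottom  bias=-1
  edge (12, 14)→(4, 8): d=(-8,-6) top-left  bias=+0
  edge (4, 8)→(18, 8): d=(14,0) top-left  bias=+0
    (3,4)@(7, 9): e=[60,10,14] → X
    (4,4)@(9, 9): e=[48,22,14] → X
    (5,4)@(11, 9): e=[36,34,14] → X
    (6,4)@(13, 9): e=[24,46,14] → X
    (7,4)@(15, 9): e=[12,58,14] → X
    (8,4)@(17, 9): e=[0,70,14] → .  [on edge]
    (3,5)@(7, 11): e=[48,-6,42] → .
    (4,5)@(9, 11): e=[36,6,42] → X
    (7,5)@(15, 11): e=[0,42,42] → .  [on edge]
    (4,6)@(9, 13): e=[24,-10,70] → .
    (5,6)@(11, 13): e=[12,2,70] → X
    (6,6)@(13, 13): e=[0,14,70] → .  [on edge]
    (5,7)@(11, 15): e=[0,-14,98] → .  [on edge]
  covered (9 px):
    . . . . . . . . .
    . . . . . . . . .
    . . . . . . . . .
    . . . . . . . . .
    . . . X X X X X .
    . . . . X X X . .
    . . . . . X . . .
    . . . . . . . . .
T1:
  2·area = 48
  edge (9, 8)→(16, 10): d=(7,2) right/bottom  bias=-1
  edge (16, 10)→(6, 14): d=(-10,4) right/bottom  bias=-1
  edge (6, 14)→(9, 8): d=(3,-6) top-left  bias=+0
    (4,4)@(9, 9): e=[7,38,3] → X
    (5,4)@(11, 9): e=[3,30,15] → X
    (6,4)@(13, 9): e=[-1,22,27] → .
    (4,5)@(9, 11): e=[21,18,9] → X
    (6,5)@(13, 11): e=[13,2,33] → X
    (7,5)@(15, 11): e=[9,-6,45] → .
    (3,6)@(7, 13): e=[39,6,3] → X
    (4,6)@(9, 13): e=[35,-2,15] → .
    (5,6)@(11, 13): e=[31,-10,27] → .
    (6,6)@(13, 13): e=[27,-18,39] → .
    (3,7)@(7, 15): e=[53,-14,9] → .
  covered (6 px):
    . . . . . . . . .
    . . . . . . . . .
    . . . . . . . . .
    . . . . . . . . .
    . . . . X X . . .
    . . . . X X X . .
    . . . X . . . . .
    . . . . . . . . .
T2:
  2·area = 88  (B↔C swapped to make it positive)
  edge (6, 0)→(4, 16): d=(-2,16) right/bottom  bias=-1
  edge (4, 16)→(0, 4): d=(-4,-12) top-left  bias=+0
  edge (0, 4)→(6, 0): d=(6,-4) top-left  bias=+0
    (2,0)@(5, 1): e=[14,72,2] → X
    (3,0)@(7, 1): e=[-18,96,10] → .
    (1,1)@(3, 3): e=[42,40,6] → X
    (3,1)@(7, 3): e=[-22,88,22] → .
    (0,2)@(1, 5): e=[70,8,10] → X
    (3,2)@(7, 5): e=[-26,80,34] → .
    (0,3)@(1, 7): e=[66,0,22] → X  [on edge]
    (3,3)@(7, 7): e=[-30,72,46] → .
    (0,4)@(1, 9): e=[62,-8,34] → .
    (1,4)@(3, 9): e=[30,16,42] → X
    (2,4)@(5, 9): e=[-2,40,50] → .
    (1,5)@(3, 11): e=[26,8,54] → X
    (1,6)@(3, 13): e=[22,0,66] → X  [on edge]
  covered (12 px):
    . . X . . . . . .
    . X X . . . . . .
    X X X . . . . . .
    X X X . . . . . .
    . X . . . . . . .
    . X . . . . . . .
    . X . . . . . . .
    . . . . . . . . .
T3:
  2·area = 8
  edge (2, 4)→(4, 2): d=(2,-2) top-left  bias=+0
  edge (4, 2)→(0, 10): d=(-4,8) right/bottom  bias=-1
  edge (0, 10)→(2, 4): d=(2,-6) top-left  bias=+0
    (1,0)@(3, 1): e=[-4,12,0] → .  [on edge]
    (2,0)@(5, 1): e=[0,-4,12] → .  [on edge]
    (1,1)@(3, 3): e=[0,4,4] → X  [on edge]
    (2,1)@(5, 3): e=[4,-12,16] → .
    (0,2)@(1, 5): e=[0,12,-4] → .  [on edge]
    (1,2)@(3, 5): e=[4,-4,8] → .
    (0,3)@(1, 7): e=[4,4,0] → X  [on edge]
    (1,3)@(3, 7): e=[8,-12,12] → .
    (0,4)@(1, 9): e=[8,-4,4] → .
  covered (2 px):
    . . . . . . . . .
    . X . . . . . . .
    . . . . . . . . .
    X . . . . . . . .
    . . . . . . . . .
    . . . . . . . . .
    . . . . . . . . .
    . . . . . . . . .
T4:
  2·area = 204
  edge (18, 8)→(2, 14): d=(-16,6) right/bottom  bias=-1
  edge (2, 14)→(0, 2): d=(-2,-12) top-left  bias=+0
  edge (0, 2)→(18, 8): d=(18,6) right/bottom  bias=-1
    (0,1)@(1, 3): e=[182,10,12] → X
    (1,1)@(3, 3): e=[170,34,0] → .  [on edge]
    (0,2)@(1, 5): e=[150,6,48] → X
    (1,2)@(3, 5): e=[138,30,36] → X
    (2,2)@(5, 5): e=[126,54,24] → X
    (3,2)@(7, 5): e=[114,78,12] → X
    (4,2)@(9, 5): e=[102,102,0] → .  [on edge]
    (0,3)@(1, 7): e=[118,2,84] → X
    (4,3)@(9, 7): e=[70,98,36] → X
    (5,3)@(11, 7): e=[58,122,24] → X
    (6,3)@(13, 7): e=[46,146,12] → X
    (7,3)@(15, 7): e=[34,170,0] → .  [on edge]
  covered (24 px):
    . . . . . . . . .
    X . . . . . . . .
    X X X X . . . . .
    X X X X X X X . .
    . X X X X X X X .
    . X X X X . . . .
    . X . . . . . . .
    . . . . . . . . .

Z-buffer (winner per pixel, '.' = empty):
  . . 2 . . . . . .
  4 3 2 . . . . . .
  4 4 4 4 . . . . .
  4 4 4 4 4 4 4 . .
  . 4 4 4 4 4 4 4 .
  . 4 4 4 4 1 1 . .
  . 4 . 1 . 0 . . .
  . . . . . . . . .

Final: 1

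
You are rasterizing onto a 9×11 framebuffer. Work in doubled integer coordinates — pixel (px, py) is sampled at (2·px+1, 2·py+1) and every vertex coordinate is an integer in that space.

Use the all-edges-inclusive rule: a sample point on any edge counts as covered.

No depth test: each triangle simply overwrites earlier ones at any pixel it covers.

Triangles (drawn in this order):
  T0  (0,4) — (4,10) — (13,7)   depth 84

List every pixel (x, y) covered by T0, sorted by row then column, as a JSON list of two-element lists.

T0:
  2·area = 66  (B↔C swapped to make it positive)
  edge (0, 4)→(13, 7): d=(13,3) inclusive
  edge (13, 7)→(4, 10): d=(-9,3) inclusive
  edge (4, 10)→(0, 4): d=(-4,-6) inclusive
    (0,2)@(1, 5): e=[10,54,2] → #
    (1,2)@(3, 5): e=[4,48,14] → #
    (2,2)@(5, 5): e=[-2,42,26] → ·
    (0,3)@(1, 7): e=[36,36,-6] → ·
    (1,3)@(3, 7): e=[30,30,6] → #
    (2,3)@(5, 7): e=[24,24,18] → #
    (3,3)@(7, 7): e=[18,18,30] → #
    (4,3)@(9, 7): e=[12,12,42] → #
    (5,3)@(11, 7): e=[6,6,54] → #
    (6,3)@(13, 7): e=[0,0,66] → #  [on edge]
    (7,3)@(15, 7): e=[-6,-6,78] → ·
    (1,4)@(3, 9): e=[56,12,-2] → ·
    (3,4)@(7, 9): e=[44,0,22] → #  [on edge]
    (0,5)@(1, 11): e=[88,0,-22] → ·  [on edge]
  covered (10 px):
    · · · · · · · · ·
    · · · · · · · · ·
    # # · · · · · · ·
    · # # # # # # · ·
    · · # # · · · · ·
    · · · · · · · · ·
    · · · · · · · · ·
    · · · · · · · · ·
    · · · · · · · · ·
    · · · · · · · · ·
    · · · · · · · · ·

Answer: [[0,2],[1,2],[1,3],[2,3],[3,3],[4,3],[5,3],[6,3],[2,4],[3,4]]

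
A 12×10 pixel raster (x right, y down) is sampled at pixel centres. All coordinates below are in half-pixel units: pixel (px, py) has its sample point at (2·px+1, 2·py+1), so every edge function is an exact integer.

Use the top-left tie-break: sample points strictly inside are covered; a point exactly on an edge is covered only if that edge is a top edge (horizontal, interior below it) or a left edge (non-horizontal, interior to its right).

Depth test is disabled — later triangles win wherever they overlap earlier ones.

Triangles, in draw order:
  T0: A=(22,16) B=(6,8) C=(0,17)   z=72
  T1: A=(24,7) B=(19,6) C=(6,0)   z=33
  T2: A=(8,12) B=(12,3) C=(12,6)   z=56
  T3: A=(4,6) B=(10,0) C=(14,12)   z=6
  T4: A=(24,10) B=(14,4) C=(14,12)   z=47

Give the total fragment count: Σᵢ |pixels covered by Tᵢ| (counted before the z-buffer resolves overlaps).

T0:
  2·area = 192  (B↔C swapped to make it positive)
  edge (22, 16)→(0, 17): d=(-22,1) right/bottom  bias=-1
  edge (0, 17)→(6, 8): d=(6,-9) top-left  bias=+0
  edge (6, 8)→(22, 16): d=(16,8) right/bottom  bias=-1
    (3,4)@(7, 9): e=[169,15,8] → █
    (4,4)@(9, 9): e=[167,33,-8] → ·
    (2,5)@(5, 11): e=[127,9,56] → █
    (4,5)@(9, 11): e=[123,45,24] → █
    (5,5)@(11, 11): e=[121,63,8] → █
    (6,5)@(13, 11): e=[119,81,-8] → ·
    (1,6)@(3, 13): e=[85,3,104] → █
    (6,6)@(13, 13): e=[75,93,24] → █
    (7,6)@(15, 13): e=[73,111,8] → █
    (8,6)@(17, 13): e=[71,129,-8] → ·
    (1,7)@(3, 15): e=[41,15,136] → █
    (8,7)@(17, 15): e=[27,141,24] → █
  covered (21 px):
    · · · · · · · · · · · ·
    · · · · · · · · · · · ·
    · · · · · · · · · · · ·
    · · · · · · · · · · · ·
    · · · █ · · · · · · · ·
    · · █ █ █ █ · · · · · ·
    · █ █ █ █ █ █ █ · · · ·
    · █ █ █ █ █ █ █ █ █ · ·
    · · · · · · · · · · · ·
    · · · · · · · · · · · ·
T1:
  2·area = 17
  edge (24, 7)→(19, 6): d=(-5,-1) top-left  bias=+0
  edge (19, 6)→(6, 0): d=(-13,-6) top-left  bias=+0
  edge (6, 0)→(24, 7): d=(18,7) right/bottom  bias=-1
    (6,1)@(13, 3): e=[9,3,5] → █
    (7,1)@(15, 3): e=[11,15,-9] → ·
    (6,2)@(13, 5): e=[-1,-23,41] → ·
    (8,2)@(17, 5): e=[3,1,13] → █
    (9,2)@(19, 5): e=[5,13,-1] → ·
    (8,3)@(17, 7): e=[-7,-25,49] → ·
  covered (2 px):
    · · · · · · · · · · · ·
    · · · · · · █ · · · · ·
    · · · · · · · · █ · · ·
    · · · · · · · · · · · ·
    · · · · · · · · · · · ·
    · · · · · · · · · · · ·
    · · · · · · · · · · · ·
    · · · · · · · · · · · ·
    · · · · · · · · · · · ·
    · · · · · · · · · · · ·
T2:
  2·area = 12
  edge (8, 12)→(12, 3): d=(4,-9) top-left  bias=+0
  edge (12, 3)→(12, 6): d=(0,3) right/bottom  bias=-1
  edge (12, 6)→(8, 12): d=(-4,6) right/bottom  bias=-1
    (5,3)@(11, 7): e=[7,3,2] → █
    (6,3)@(13, 7): e=[25,-3,-10] → ·
    (5,4)@(11, 9): e=[15,3,-6] → ·
  covered (1 px):
    · · · · · · · · · · · ·
    · · · · · · · · · · · ·
    · · · · · · · · · · · ·
    · · · · · █ · · · · · ·
    · · · · · · · · · · · ·
    · · · · · · · · · · · ·
    · · · · · · · · · · · ·
    · · · · · · · · · · · ·
    · · · · · · · · · · · ·
    · · · · · · · · · · · ·
T3:
  2·area = 96
  edge (4, 6)→(10, 0): d=(6,-6) top-left  bias=+0
  edge (10, 0)→(14, 12): d=(4,12) right/bottom  bias=-1
  edge (14, 12)→(4, 6): d=(-10,-6) top-left  bias=+0
    (4,0)@(9, 1): e=[0,16,80] → █  [on edge]
    (5,0)@(11, 1): e=[12,-8,92] → ·
    (3,1)@(7, 3): e=[0,48,48] → █  [on edge]
    (5,1)@(11, 3): e=[24,0,72] → ·  [on edge]
    (2,2)@(5, 5): e=[0,80,16] → █  [on edge]
    (5,2)@(11, 5): e=[36,8,52] → █
    (6,2)@(13, 5): e=[48,-16,64] → ·
    (1,3)@(3, 7): e=[0,112,-16] → ·  [on edge]
    (2,3)@(5, 7): e=[12,88,-4] → ·
    (3,3)@(7, 7): e=[24,64,8] → █
    (6,3)@(13, 7): e=[60,-8,44] → ·
    (0,4)@(1, 9): e=[0,144,-48] → ·  [on edge]
    (4,4)@(9, 9): e=[48,48,0] → █  [on edge]
    (6,4)@(13, 9): e=[72,0,24] → ·  [on edge]
    (7,7)@(15, 15): e=[120,0,-24] → ·  [on edge]
    (9,7)@(19, 15): e=[144,-48,0] → ·  [on edge]
  covered (13 px):
    · · · · █ · · · · · · ·
    · · · █ █ · · · · · · ·
    · · █ █ █ █ · · · · · ·
    · · · █ █ █ · · · · · ·
    · · · · █ █ · · · · · ·
    · · · · · · █ · · · · ·
    · · · · · · · · · · · ·
    · · · · · · · · · · · ·
    · · · · · · · · · · · ·
    · · · · · · · · · · · ·
T4:
  2·area = 80  (B↔C swapped to make it positive)
  edge (24, 10)→(14, 12): d=(-10,2) right/bottom  bias=-1
  edge (14, 12)→(14, 4): d=(0,-8) top-left  bias=+0
  edge (14, 4)→(24, 10): d=(10,6) right/bottom  bias=-1
    (4,0)@(9, 1): e=[120,-40,0] → ·  [on edge]
    (7,2)@(15, 5): e=[68,8,4] → █
    (8,2)@(17, 5): e=[64,24,-8] → ·
    (7,3)@(15, 7): e=[48,8,24] → █
    (8,3)@(17, 7): e=[44,24,12] → █
    (9,3)@(19, 7): e=[40,40,0] → ·  [on edge]
    (7,4)@(15, 9): e=[28,8,44] → █
    (9,4)@(19, 9): e=[20,40,20] → █
    (10,4)@(21, 9): e=[16,56,8] → █
    (11,4)@(23, 9): e=[12,72,-4] → ·
    (7,5)@(15, 11): e=[8,8,64] → █
    (9,5)@(19, 11): e=[0,40,40] → ·  [on edge]
    (4,6)@(9, 13): e=[0,-40,120] → ·  [on edge]
  covered (9 px):
    · · · · · · · · · · · ·
    · · · · · · · · · · · ·
    · · · · · · · █ · · · ·
    · · · · · · · █ █ · · ·
    · · · · · · · █ █ █ █ ·
    · · · · · · · █ █ · · ·
    · · · · · · · · · · · ·
    · · · · · · · · · · · ·
    · · · · · · · · · · · ·
    · · · · · · · · · · · ·

Result: 46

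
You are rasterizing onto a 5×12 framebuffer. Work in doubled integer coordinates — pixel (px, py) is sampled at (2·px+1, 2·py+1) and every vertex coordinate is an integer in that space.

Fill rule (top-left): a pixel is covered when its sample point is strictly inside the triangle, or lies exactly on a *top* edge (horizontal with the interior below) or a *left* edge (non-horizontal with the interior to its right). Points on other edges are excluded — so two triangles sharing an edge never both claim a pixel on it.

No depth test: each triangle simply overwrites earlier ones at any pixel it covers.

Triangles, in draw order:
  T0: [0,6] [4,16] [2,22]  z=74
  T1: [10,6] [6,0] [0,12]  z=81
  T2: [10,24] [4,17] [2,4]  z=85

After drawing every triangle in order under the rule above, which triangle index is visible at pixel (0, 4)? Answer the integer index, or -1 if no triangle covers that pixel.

T0:
  2·area = 44
  edge (0, 6)→(4, 16): d=(4,10) right/bottom  bias=-1
  edge (4, 16)→(2, 22): d=(-2,6) right/bottom  bias=-1
  edge (2, 22)→(0, 6): d=(-2,-16) top-left  bias=+0
    (4,0)@(9, 1): e=[-110,0,154] → ·  [on edge]
    (3,3)@(7, 7): e=[-66,0,110] → ·  [on edge]
    (0,4)@(1, 9): e=[2,32,10] → #
    (1,4)@(3, 9): e=[-18,20,42] → ·
    (0,5)@(1, 11): e=[10,28,6] → #
    (1,5)@(3, 11): e=[-10,16,38] → ·
    (0,6)@(1, 13): e=[18,24,2] → #
    (1,6)@(3, 13): e=[-2,12,34] → ·
    (2,6)@(5, 13): e=[-22,0,66] → ·  [on edge]
    (0,7)@(1, 15): e=[26,20,-2] → ·
    (1,7)@(3, 15): e=[6,8,30] → #
    (2,7)@(5, 15): e=[-14,-4,62] → ·
    (1,9)@(3, 19): e=[22,0,22] → ·  [on edge]
  covered (5 px):
    · · · · ·
    · · · · ·
    · · · · ·
    · · · · ·
    # · · · ·
    # · · · ·
    # · · · ·
    · # · · ·
    · # · · ·
    · · · · ·
    · · · · ·
    · · · · ·
T1:
  2·area = 84  (B↔C swapped to make it positive)
  edge (10, 6)→(0, 12): d=(-10,6) right/bottom  bias=-1
  edge (0, 12)→(6, 0): d=(6,-12) top-left  bias=+0
  edge (6, 0)→(10, 6): d=(4,6) right/bottom  bias=-1
    (2,1)@(5, 3): e=[60,6,18] → #
    (3,1)@(7, 3): e=[48,30,6] → #
    (4,1)@(9, 3): e=[36,54,-6] → ·
    (2,2)@(5, 5): e=[40,18,26] → #
    (4,2)@(9, 5): e=[16,66,2] → #
    (1,3)@(3, 7): e=[32,6,46] → #
    (4,3)@(9, 7): e=[-4,78,10] → ·
    (1,4)@(3, 9): e=[12,18,54] → #
    (2,4)@(5, 9): e=[0,42,42] → ·  [on edge]
    (3,4)@(7, 9): e=[-12,66,30] → ·
    (0,5)@(1, 11): e=[4,6,74] → #
    (1,5)@(3, 11): e=[-8,30,62] → ·
  covered (10 px):
    · · · · ·
    · · # # ·
    · · # # #
    · # # # ·
    · # · · ·
    # · · · ·
    · · · · ·
    · · · · ·
    · · · · ·
    · · · · ·
    · · · · ·
    · · · · ·
T2:
  2·area = 64
  edge (10, 24)→(4, 17): d=(-6,-7) top-left  bias=+0
  edge (4, 17)→(2, 4): d=(-2,-13) top-left  bias=+0
  edge (2, 4)→(10, 24): d=(8,20) right/bottom  bias=-1
    (1,3)@(3, 7): e=[53,7,4] → #
    (2,3)@(5, 7): e=[67,33,-36] → ·
    (1,4)@(3, 9): e=[41,3,20] → #
    (2,4)@(5, 9): e=[55,29,-20] → ·
    (1,5)@(3, 11): e=[29,-1,36] → ·
    (2,6)@(5, 13): e=[31,21,12] → #
    (3,6)@(7, 13): e=[45,47,-28] → ·
    (2,7)@(5, 15): e=[19,17,28] → #
    (3,7)@(7, 15): e=[33,43,-12] → ·
    (2,8)@(5, 17): e=[7,13,44] → #
    (3,8)@(7, 17): e=[21,39,4] → #
    (4,8)@(9, 17): e=[35,65,-36] → ·
  covered (7 px):
    · · · · ·
    · · · · ·
    · · · · ·
    · # · · ·
    · # · · ·
    · · · · ·
    · · # · ·
    · · # · ·
    · · # # ·
    · · · # ·
    · · · · ·
    · · · · ·

Z-buffer (winner per pixel, '.' = empty):
  . . . . .
  . . 1 1 .
  . . 1 1 1
  . 2 1 1 .
  0 2 . . .
  1 . . . .
  0 . 2 . .
  . 0 2 . .
  . 0 2 2 .
  . . . 2 .
  . . . . .
  . . . . .

Final: 0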